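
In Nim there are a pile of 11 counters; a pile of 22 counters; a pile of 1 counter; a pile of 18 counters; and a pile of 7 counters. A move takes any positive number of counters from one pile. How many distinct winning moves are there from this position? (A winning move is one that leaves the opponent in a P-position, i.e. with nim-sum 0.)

1

Nim-sum: 11 ^ 22 ^ 1 ^ 18 ^ 7 = 9.
The overall nim-sum is X = 9. A pile of size p has a winning move iff p XOR X < p (reduce it to p XOR X).
  11: 11 XOR 9 = 2 < 11 — winning move (to 2).
  22: 22 XOR 9 = 31 ≥ 22 — no move.
  1: 1 XOR 9 = 8 ≥ 1 — no move.
  18: 18 XOR 9 = 27 ≥ 18 — no move.
  7: 7 XOR 9 = 14 ≥ 7 — no move.
That gives 1 winning move.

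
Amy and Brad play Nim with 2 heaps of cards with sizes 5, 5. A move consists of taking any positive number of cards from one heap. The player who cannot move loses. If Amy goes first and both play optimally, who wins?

In binary:
  101  (5)
  101  (5)
  ---
  000  (0)
The nim-sum is 0, so this is a P-position: the player to move is in a losing position under optimal play; Amy is about to move from it and so loses — Brad wins.

Brad wins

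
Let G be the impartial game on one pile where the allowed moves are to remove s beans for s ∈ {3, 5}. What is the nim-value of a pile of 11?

Grundy values for subtraction set {3, 5}:
g(0) = mex{} = 0
g(1) = mex{} = 0
g(2) = mex{} = 0
g(3) = mex{0} = 1
g(4) = mex{0} = 1
g(5) = mex{0} = 1
g(6) = mex{0,1} = 2
g(7) = mex{0,1} = 2
g(8) = mex{1} = 0
g(9) = mex{1,2} = 0
g(10) = mex{1,2} = 0
g(11) = mex{0,2} = 1
So g(11) = 1.

1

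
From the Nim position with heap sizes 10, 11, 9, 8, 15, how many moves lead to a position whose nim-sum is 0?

Nim-sum: 10 ⊕ 11 ⊕ 9 ⊕ 8 ⊕ 15 = 15.
The overall nim-sum is X = 15. A heap of size p has a winning move iff p XOR X < p (reduce it to p XOR X).
  10: 10 XOR 15 = 5 < 10 — winning move (to 5).
  11: 11 XOR 15 = 4 < 11 — winning move (to 4).
  9: 9 XOR 15 = 6 < 9 — winning move (to 6).
  8: 8 XOR 15 = 7 < 8 — winning move (to 7).
  15: 15 XOR 15 = 0 < 15 — winning move (to 0).
That gives 5 winning moves.

5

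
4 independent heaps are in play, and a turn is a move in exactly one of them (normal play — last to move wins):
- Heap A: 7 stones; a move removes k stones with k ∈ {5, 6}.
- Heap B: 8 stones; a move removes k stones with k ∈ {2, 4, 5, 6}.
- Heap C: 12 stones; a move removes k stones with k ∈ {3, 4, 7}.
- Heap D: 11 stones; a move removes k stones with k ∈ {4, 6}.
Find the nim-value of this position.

Build the Grundy sequence for heap A with g(k) = mex{g(k−s) : s ∈ {5, 6}, s ≤ k}:
g(0) = mex{} = 0
g(1) = mex{} = 0
g(2) = mex{} = 0
g(3) = mex{} = 0
g(4) = mex{} = 0
g(5) = mex{0} = 1
g(6) = mex{0} = 1
g(7) = mex{0} = 1
So g(7) = 1.
For heap B, compute g(0), g(1), … with moves {2, 4, 5, 6}:
k:     0  1  2  3  4  5  6  7  8
g(k):  0  0  1  1  2  2  3  3  0
So g(8) = 0.
Grundy values for heap C (subtraction set {3, 4, 7}):
k:     0  1  2  3  4  5  6  7  8  9 10 11 12
g(k):  0  0  0  1  1  1  2  2  2  3  0  0  0
So g(12) = 0.
Build the Grundy sequence for heap D with g(k) = mex{g(k−s) : s ∈ {4, 6}, s ≤ k}:
k:     0  1  2  3  4  5  6  7  8  9 10 11
g(k):  0  0  0  0  1  1  1  1  2  2  0  0
So g(11) = 0.
The value of a disjunctive sum is the nim-sum of the parts.
Combined value = 1 ⊕ 0 ⊕ 0 ⊕ 0 = 1.

1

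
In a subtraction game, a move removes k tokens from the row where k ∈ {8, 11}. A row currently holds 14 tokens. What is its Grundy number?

1

Compute g(0), g(1), … for moves {8, 11}:
k:     0  1  2  3  4  5  6  7  8  9 10 11 12 13 14
g(k):  0  0  0  0  0  0  0  0  1  1  1  1  1  1  1
So g(14) = 1.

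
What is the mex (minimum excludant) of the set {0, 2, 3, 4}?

1

0 is in the set but 1 is not, so the mex is 1.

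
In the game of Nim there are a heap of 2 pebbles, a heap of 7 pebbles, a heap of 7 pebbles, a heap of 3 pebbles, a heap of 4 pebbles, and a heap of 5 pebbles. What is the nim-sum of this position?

Nim-sum: 2 XOR 7 XOR 7 XOR 3 XOR 4 XOR 5 = 0.

0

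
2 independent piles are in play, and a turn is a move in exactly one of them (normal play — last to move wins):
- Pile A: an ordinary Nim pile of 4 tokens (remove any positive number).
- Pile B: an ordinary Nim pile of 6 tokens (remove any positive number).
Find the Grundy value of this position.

Pile A is a plain Nim pile of size 4, so its Grundy value is 4.
Pile B is a plain Nim pile of size 6, so its Grundy value is 6.
By the Sprague-Grundy theorem, the Grundy value of a sum of independent games is the XOR of the component values.
Combined value = 4 ⊕ 6 = 2.

2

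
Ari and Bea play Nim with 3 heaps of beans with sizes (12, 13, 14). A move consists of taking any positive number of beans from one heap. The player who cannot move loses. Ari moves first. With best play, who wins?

Compute the nim-sum pairwise:
12 ⊕ 13 = 1
1 ⊕ 14 = 15
The nim-sum is 15 ≠ 0, so this is an N-position: the player to move can win; Ari has a winning move.

Ari wins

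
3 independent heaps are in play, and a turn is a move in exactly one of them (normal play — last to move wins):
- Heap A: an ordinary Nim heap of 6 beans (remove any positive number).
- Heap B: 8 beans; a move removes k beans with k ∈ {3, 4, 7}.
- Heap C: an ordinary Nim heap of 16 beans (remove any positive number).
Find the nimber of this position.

20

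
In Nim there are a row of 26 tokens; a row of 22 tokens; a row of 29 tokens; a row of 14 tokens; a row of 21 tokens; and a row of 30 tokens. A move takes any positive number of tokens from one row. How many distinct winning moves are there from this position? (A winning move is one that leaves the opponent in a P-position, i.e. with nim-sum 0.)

5

Bitwise XOR of the heap sizes:
  11010  (26)
  10110  (22)
  11101  (29)
  01110  (14)
  10101  (21)
  11110  (30)
  -----
  10100  (20)
The overall nim-sum is X = 20. A row of size p has a winning move iff p XOR X < p (reduce it to p XOR X).
  26: 26 XOR 20 = 14 < 26 — winning move (to 14).
  22: 22 XOR 20 = 2 < 22 — winning move (to 2).
  29: 29 XOR 20 = 9 < 29 — winning move (to 9).
  14: 14 XOR 20 = 26 ≥ 14 — no move.
  21: 21 XOR 20 = 1 < 21 — winning move (to 1).
  30: 30 XOR 20 = 10 < 30 — winning move (to 10).
That gives 5 winning moves.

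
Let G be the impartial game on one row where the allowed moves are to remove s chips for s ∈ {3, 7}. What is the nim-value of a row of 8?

Grundy values for subtraction set {3, 7}:
k:     0  1  2  3  4  5  6  7  8
g(k):  0  0  0  1  1  1  0  2  2
So g(8) = 2.

2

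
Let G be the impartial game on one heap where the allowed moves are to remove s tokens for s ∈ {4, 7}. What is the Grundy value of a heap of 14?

0

Compute g(0), g(1), … for moves {4, 7}:
k:     0  1  2  3  4  5  6  7  8  9 10 11 12 13 14
g(k):  0  0  0  0  1  1  1  1  2  2  2  0  0  0  0
So g(14) = 0.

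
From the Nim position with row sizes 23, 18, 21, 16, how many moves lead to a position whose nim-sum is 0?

0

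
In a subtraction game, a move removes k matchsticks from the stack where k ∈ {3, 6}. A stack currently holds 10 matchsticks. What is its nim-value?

Compute g(0), g(1), … for moves {3, 6}:
g(0) = mex{} = 0
g(1) = mex{} = 0
g(2) = mex{} = 0
g(3) = mex{0} = 1
g(4) = mex{0} = 1
g(5) = mex{0} = 1
g(6) = mex{0,1} = 2
g(7) = mex{0,1} = 2
g(8) = mex{0,1} = 2
g(9) = mex{1,2} = 0
g(10) = mex{1,2} = 0
So g(10) = 0.

0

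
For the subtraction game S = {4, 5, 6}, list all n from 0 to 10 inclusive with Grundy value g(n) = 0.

Compute g(0), g(1), … for moves {4, 5, 6}:
g(0) = mex{} = 0
g(1) = mex{} = 0
g(2) = mex{} = 0
g(3) = mex{} = 0
g(4) = mex{0} = 1
g(5) = mex{0} = 1
g(6) = mex{0} = 1
g(7) = mex{0} = 1
g(8) = mex{0,1} = 2
g(9) = mex{0,1} = 2
g(10) = mex{1} = 0
The P-positions (g = 0) in 0..10 are 0, 1, 2, 3, 10.

0, 1, 2, 3, 10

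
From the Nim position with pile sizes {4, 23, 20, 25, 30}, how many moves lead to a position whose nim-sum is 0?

0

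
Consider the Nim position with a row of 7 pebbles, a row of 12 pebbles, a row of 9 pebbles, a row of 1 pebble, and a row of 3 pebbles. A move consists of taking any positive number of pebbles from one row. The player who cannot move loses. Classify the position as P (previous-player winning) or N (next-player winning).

In binary:
  0111  (7)
  1100  (12)
  1001  (9)
  0001  (1)
  0011  (3)
  ----
  0000  (0)
The nim-sum is 0, so this is a P-position: the player to move is in a losing position under optimal play.

P-position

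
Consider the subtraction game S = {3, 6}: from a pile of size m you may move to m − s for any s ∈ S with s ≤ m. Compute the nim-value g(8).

Build the Grundy sequence with g(k) = mex{g(k−s) : s ∈ {3, 6}, s ≤ k}:
g(0) = mex{} = 0
g(1) = mex{} = 0
g(2) = mex{} = 0
g(3) = mex{0} = 1
g(4) = mex{0} = 1
g(5) = mex{0} = 1
g(6) = mex{0,1} = 2
g(7) = mex{0,1} = 2
g(8) = mex{0,1} = 2
So g(8) = 2.

2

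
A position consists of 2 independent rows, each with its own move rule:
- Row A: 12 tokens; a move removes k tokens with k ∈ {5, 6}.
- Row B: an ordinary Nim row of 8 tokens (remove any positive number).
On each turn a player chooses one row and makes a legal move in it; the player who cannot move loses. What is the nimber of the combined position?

8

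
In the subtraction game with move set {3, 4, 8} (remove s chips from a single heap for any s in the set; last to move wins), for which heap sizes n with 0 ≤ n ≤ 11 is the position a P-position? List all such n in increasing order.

0, 1, 2, 7

Compute g(0), g(1), … for moves {3, 4, 8}:
g(0) = mex{} = 0
g(1) = mex{} = 0
g(2) = mex{} = 0
g(3) = mex{0} = 1
g(4) = mex{0} = 1
g(5) = mex{0} = 1
g(6) = mex{0,1} = 2
g(7) = mex{1} = 0
g(8) = mex{0,1} = 2
g(9) = mex{0,1,2} = 3
g(10) = mex{0,2} = 1
g(11) = mex{0,1,2} = 3
The P-positions (g = 0) in 0..11 are 0, 1, 2, 7.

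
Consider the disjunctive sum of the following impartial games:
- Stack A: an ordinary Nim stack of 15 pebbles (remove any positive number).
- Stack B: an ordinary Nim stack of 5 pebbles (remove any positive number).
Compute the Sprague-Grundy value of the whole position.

10

Stack A is a plain Nim stack of size 15, so its Grundy value is 15.
Stack B is a plain Nim stack of size 5, so its Grundy value is 5.
By the Sprague-Grundy theorem, the Grundy value of a sum of independent games is the XOR of the component values.
Combined value = 15 XOR 5 = 10.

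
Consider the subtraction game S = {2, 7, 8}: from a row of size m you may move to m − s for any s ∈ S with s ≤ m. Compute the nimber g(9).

Compute g(0), g(1), … for moves {2, 7, 8}:
g(0) = mex{} = 0
g(1) = mex{} = 0
g(2) = mex{0} = 1
g(3) = mex{0} = 1
g(4) = mex{1} = 0
g(5) = mex{1} = 0
g(6) = mex{0} = 1
g(7) = mex{0} = 1
g(8) = mex{0,1} = 2
g(9) = mex{0,1} = 2
So g(9) = 2.

2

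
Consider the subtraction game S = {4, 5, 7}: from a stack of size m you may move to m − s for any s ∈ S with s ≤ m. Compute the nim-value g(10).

Compute g(0), g(1), … for moves {4, 5, 7}:
g(0) = mex{} = 0
g(1) = mex{} = 0
g(2) = mex{} = 0
g(3) = mex{} = 0
g(4) = mex{0} = 1
g(5) = mex{0} = 1
g(6) = mex{0} = 1
g(7) = mex{0} = 1
g(8) = mex{0,1} = 2
g(9) = mex{0,1} = 2
g(10) = mex{0,1} = 2
So g(10) = 2.

2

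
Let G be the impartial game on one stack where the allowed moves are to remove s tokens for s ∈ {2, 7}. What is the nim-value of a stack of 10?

Grundy values for subtraction set {2, 7}:
k:     0  1  2  3  4  5  6  7  8  9 10
g(k):  0  0  1  1  0  0  1  1  2  0  0
So g(10) = 0.

0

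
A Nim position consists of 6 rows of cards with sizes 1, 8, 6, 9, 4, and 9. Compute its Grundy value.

11

Compute the nim-sum pairwise:
1 ⊕ 8 = 9
9 ⊕ 6 = 15
15 ⊕ 9 = 6
6 ⊕ 4 = 2
2 ⊕ 9 = 11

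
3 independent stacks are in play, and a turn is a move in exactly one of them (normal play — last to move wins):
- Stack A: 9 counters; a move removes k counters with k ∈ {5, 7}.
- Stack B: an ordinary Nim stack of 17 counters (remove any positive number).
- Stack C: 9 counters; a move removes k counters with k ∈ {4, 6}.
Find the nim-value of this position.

18

Grundy values for stack A (subtraction set {5, 7}):
g(0) = mex{} = 0
g(1) = mex{} = 0
g(2) = mex{} = 0
g(3) = mex{} = 0
g(4) = mex{} = 0
g(5) = mex{0} = 1
g(6) = mex{0} = 1
g(7) = mex{0} = 1
g(8) = mex{0} = 1
g(9) = mex{0} = 1
So g(9) = 1.
Stack B is a plain Nim stack of size 17, so its Grundy value is 17.
Grundy values for stack C (subtraction set {4, 6}):
g(0) = mex{} = 0
g(1) = mex{} = 0
g(2) = mex{} = 0
g(3) = mex{} = 0
g(4) = mex{0} = 1
g(5) = mex{0} = 1
g(6) = mex{0} = 1
g(7) = mex{0} = 1
g(8) = mex{0,1} = 2
g(9) = mex{0,1} = 2
So g(9) = 2.
By the Sprague-Grundy theorem, the Grundy value of a sum of independent games is the XOR of the component values.
Combined value = 1 ⊕ 17 ⊕ 2 = 18.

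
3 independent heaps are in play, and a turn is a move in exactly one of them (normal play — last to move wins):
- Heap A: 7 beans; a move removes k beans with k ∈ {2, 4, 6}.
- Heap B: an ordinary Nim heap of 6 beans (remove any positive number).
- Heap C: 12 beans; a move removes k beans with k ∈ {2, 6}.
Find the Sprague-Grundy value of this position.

5

For heap A, compute g(0), g(1), … with moves {2, 4, 6}:
g(0) = mex{} = 0
g(1) = mex{} = 0
g(2) = mex{0} = 1
g(3) = mex{0} = 1
g(4) = mex{0,1} = 2
g(5) = mex{0,1} = 2
g(6) = mex{0,1,2} = 3
g(7) = mex{0,1,2} = 3
So g(7) = 3.
Heap B is a plain Nim heap of size 6, so its Grundy value is 6.
Build the Grundy sequence for heap C with g(k) = mex{g(k−s) : s ∈ {2, 6}, s ≤ k}:
g(0) = mex{} = 0
g(1) = mex{} = 0
g(2) = mex{0} = 1
g(3) = mex{0} = 1
g(4) = mex{1} = 0
g(5) = mex{1} = 0
g(6) = mex{0} = 1
g(7) = mex{0} = 1
g(8) = mex{1} = 0
g(9) = mex{1} = 0
g(10) = mex{0} = 1
g(11) = mex{0} = 1
g(12) = mex{1} = 0
So g(12) = 0.
By the Sprague-Grundy theorem, the Grundy value of a sum of independent games is the XOR of the component values.
Combined value = 3 XOR 6 XOR 0 = 5.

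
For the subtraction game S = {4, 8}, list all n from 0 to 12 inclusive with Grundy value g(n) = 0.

0, 1, 2, 3, 12

Grundy values for subtraction set {4, 8}:
k:     0  1  2  3  4  5  6  7  8  9 10 11 12
g(k):  0  0  0  0  1  1  1  1  2  2  2  2  0
The P-positions (g = 0) in 0..12 are 0, 1, 2, 3, 12.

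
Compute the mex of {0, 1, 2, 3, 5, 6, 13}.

4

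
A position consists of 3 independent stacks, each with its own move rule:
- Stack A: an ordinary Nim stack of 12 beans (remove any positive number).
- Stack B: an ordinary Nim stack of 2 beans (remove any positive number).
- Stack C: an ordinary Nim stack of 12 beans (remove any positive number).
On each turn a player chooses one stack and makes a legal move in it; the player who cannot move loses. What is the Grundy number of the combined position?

Stack A is a plain Nim stack of size 12, so its Grundy value is 12.
Stack B is a plain Nim stack of size 2, so its Grundy value is 2.
Stack C is a plain Nim stack of size 12, so its Grundy value is 12.
The value of a disjunctive sum is the nim-sum of the parts.
Combined value = 12 ⊕ 2 ⊕ 12 = 2.

2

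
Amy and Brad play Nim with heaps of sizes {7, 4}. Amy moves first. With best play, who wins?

Nim-sum: 7 ⊕ 4 = 3.
The nim-sum is 3 ≠ 0, so this is an N-position: the player to move can win; Amy has a winning move.

Amy wins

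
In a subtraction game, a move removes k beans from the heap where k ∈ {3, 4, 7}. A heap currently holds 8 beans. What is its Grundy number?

Compute g(0), g(1), … for moves {3, 4, 7}:
g(0) = mex{} = 0
g(1) = mex{} = 0
g(2) = mex{} = 0
g(3) = mex{0} = 1
g(4) = mex{0} = 1
g(5) = mex{0} = 1
g(6) = mex{0,1} = 2
g(7) = mex{0,1} = 2
g(8) = mex{0,1} = 2
So g(8) = 2.

2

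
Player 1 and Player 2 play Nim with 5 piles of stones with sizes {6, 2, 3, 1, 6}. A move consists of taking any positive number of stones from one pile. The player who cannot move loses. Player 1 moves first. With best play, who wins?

Compute the nim-sum pairwise:
6 ^ 2 = 4
4 ^ 3 = 7
7 ^ 1 = 6
6 ^ 6 = 0
The nim-sum is 0, so this is a P-position: the player to move is in a losing position under optimal play; Player 1 is about to move from it and so loses — Player 2 wins.

Player 2 wins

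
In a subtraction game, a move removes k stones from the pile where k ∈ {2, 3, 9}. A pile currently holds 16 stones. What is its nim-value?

0

Compute g(0), g(1), … for moves {2, 3, 9}:
k:     0  1  2  3  4  5  6  7  8  9 10 11 12 13 14 15 16
g(k):  0  0  1  1  2  0  0  1  1  2  2  0  0  1  1  2  0
So g(16) = 0.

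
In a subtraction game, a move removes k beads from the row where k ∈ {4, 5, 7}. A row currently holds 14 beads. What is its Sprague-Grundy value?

Build the Grundy sequence with g(k) = mex{g(k−s) : s ∈ {4, 5, 7}, s ≤ k}:
k:     0  1  2  3  4  5  6  7  8  9 10 11 12 13 14
g(k):  0  0  0  0  1  1  1  1  2  2  2  0  0  0  0
So g(14) = 0.

0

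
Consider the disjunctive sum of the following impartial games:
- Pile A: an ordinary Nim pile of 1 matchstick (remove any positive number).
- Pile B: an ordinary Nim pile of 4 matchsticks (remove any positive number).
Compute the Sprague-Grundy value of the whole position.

5

Pile A is a plain Nim pile of size 1, so its Grundy value is 1.
Pile B is a plain Nim pile of size 4, so its Grundy value is 4.
By the Sprague-Grundy theorem, the Grundy value of a sum of independent games is the XOR of the component values.
Combined value = 1 ⊕ 4 = 5.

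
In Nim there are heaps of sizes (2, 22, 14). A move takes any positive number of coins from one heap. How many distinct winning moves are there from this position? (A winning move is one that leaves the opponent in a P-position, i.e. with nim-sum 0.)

Nim-sum: 2 ⊕ 22 ⊕ 14 = 26.
The overall nim-sum is X = 26. A heap of size p has a winning move iff p XOR X < p (reduce it to p XOR X).
  2: 2 XOR 26 = 24 ≥ 2 — no move.
  22: 22 XOR 26 = 12 < 22 — winning move (to 12).
  14: 14 XOR 26 = 20 ≥ 14 — no move.
That gives 1 winning move.

1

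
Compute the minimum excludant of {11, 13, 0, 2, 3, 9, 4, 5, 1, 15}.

6

The values 0, 1, 2, 3, 4, 5 are all present; 6 is the first non-negative integer missing from the set.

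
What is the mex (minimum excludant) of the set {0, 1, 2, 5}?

The values 0, 1, 2 are all present; 3 is the first non-negative integer missing from the set.

3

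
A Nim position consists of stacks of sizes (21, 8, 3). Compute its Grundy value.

Compute the nim-sum pairwise:
21 XOR 8 = 29
29 XOR 3 = 30

30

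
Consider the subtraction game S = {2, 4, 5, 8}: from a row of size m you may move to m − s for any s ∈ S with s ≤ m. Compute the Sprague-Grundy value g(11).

2

Compute g(0), g(1), … for moves {2, 4, 5, 8}:
k:     0  1  2  3  4  5  6  7  8  9 10 11
g(k):  0  0  1  1  2  2  3  0  4  1  0  2
So g(11) = 2.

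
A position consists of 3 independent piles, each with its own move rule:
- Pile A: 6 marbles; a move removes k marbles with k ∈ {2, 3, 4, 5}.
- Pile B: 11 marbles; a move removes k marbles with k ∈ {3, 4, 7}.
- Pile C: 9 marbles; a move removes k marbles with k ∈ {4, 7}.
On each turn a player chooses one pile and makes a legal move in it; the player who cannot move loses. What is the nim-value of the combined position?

Build the Grundy sequence for pile A with g(k) = mex{g(k−s) : s ∈ {2, 3, 4, 5}, s ≤ k}:
g(0) = mex{} = 0
g(1) = mex{} = 0
g(2) = mex{0} = 1
g(3) = mex{0} = 1
g(4) = mex{0,1} = 2
g(5) = mex{0,1} = 2
g(6) = mex{0,1,2} = 3
So g(6) = 3.
Grundy values for pile B (subtraction set {3, 4, 7}):
k:     0  1  2  3  4  5  6  7  8  9 10 11
g(k):  0  0  0  1  1  1  2  2  2  3  0  0
So g(11) = 0.
Grundy values for pile C (subtraction set {4, 7}):
g(0) = mex{} = 0
g(1) = mex{} = 0
g(2) = mex{} = 0
g(3) = mex{} = 0
g(4) = mex{0} = 1
g(5) = mex{0} = 1
g(6) = mex{0} = 1
g(7) = mex{0} = 1
g(8) = mex{0,1} = 2
g(9) = mex{0,1} = 2
So g(9) = 2.
The value of a disjunctive sum is the nim-sum of the parts.
Combined value = 3 ⊕ 0 ⊕ 2 = 1.

1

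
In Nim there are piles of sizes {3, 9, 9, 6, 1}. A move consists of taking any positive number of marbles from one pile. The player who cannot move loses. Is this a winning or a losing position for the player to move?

Compute the nim-sum pairwise:
3 ⊕ 9 = 10
10 ⊕ 9 = 3
3 ⊕ 6 = 5
5 ⊕ 1 = 4
The nim-sum is 4 ≠ 0, so this is an N-position: the player to move can win.

Winning position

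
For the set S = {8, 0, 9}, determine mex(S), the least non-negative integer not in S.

0 is in the set but 1 is not, so the mex is 1.

1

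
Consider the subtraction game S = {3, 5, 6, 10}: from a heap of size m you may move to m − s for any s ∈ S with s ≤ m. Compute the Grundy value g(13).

Build the Grundy sequence with g(k) = mex{g(k−s) : s ∈ {3, 5, 6, 10}, s ≤ k}:
g(0) = mex{} = 0
g(1) = mex{} = 0
g(2) = mex{} = 0
g(3) = mex{0} = 1
g(4) = mex{0} = 1
g(5) = mex{0} = 1
g(6) = mex{0,1} = 2
g(7) = mex{0,1} = 2
g(8) = mex{0,1} = 2
g(9) = mex{1,2} = 0
g(10) = mex{0,1,2} = 3
g(11) = mex{0,1,2} = 3
g(12) = mex{0,2} = 1
g(13) = mex{1,2,3} = 0
So g(13) = 0.

0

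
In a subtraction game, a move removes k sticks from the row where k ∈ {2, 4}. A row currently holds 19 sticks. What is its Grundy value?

Compute g(0), g(1), … for moves {2, 4}:
k:     0  1  2  3  4  5  6  7  8  9 10 11 12 13 14 15 16 17 18 19
g(k):  0  0  1  1  2  2  0  0  1  1  2  2  0  0  1  1  2  2  0  0
So g(19) = 0.

0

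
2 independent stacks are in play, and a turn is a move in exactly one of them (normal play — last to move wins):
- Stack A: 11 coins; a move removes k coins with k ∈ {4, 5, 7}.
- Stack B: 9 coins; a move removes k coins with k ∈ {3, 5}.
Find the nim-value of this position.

Grundy values for stack A (subtraction set {4, 5, 7}):
g(0) = mex{} = 0
g(1) = mex{} = 0
g(2) = mex{} = 0
g(3) = mex{} = 0
g(4) = mex{0} = 1
g(5) = mex{0} = 1
g(6) = mex{0} = 1
g(7) = mex{0} = 1
g(8) = mex{0,1} = 2
g(9) = mex{0,1} = 2
g(10) = mex{0,1} = 2
g(11) = mex{1} = 0
So g(11) = 0.
Grundy values for stack B (subtraction set {3, 5}):
g(0) = mex{} = 0
g(1) = mex{} = 0
g(2) = mex{} = 0
g(3) = mex{0} = 1
g(4) = mex{0} = 1
g(5) = mex{0} = 1
g(6) = mex{0,1} = 2
g(7) = mex{0,1} = 2
g(8) = mex{1} = 0
g(9) = mex{1,2} = 0
So g(9) = 0.
The value of a disjunctive sum is the nim-sum of the parts.
Combined value = 0 ⊕ 0 = 0.

0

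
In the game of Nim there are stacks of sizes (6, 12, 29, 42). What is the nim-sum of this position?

Nim-sum: 6 XOR 12 XOR 29 XOR 42 = 61.

61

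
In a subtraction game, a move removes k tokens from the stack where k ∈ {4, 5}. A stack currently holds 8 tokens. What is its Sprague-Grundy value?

Compute g(0), g(1), … for moves {4, 5}:
g(0) = mex{} = 0
g(1) = mex{} = 0
g(2) = mex{} = 0
g(3) = mex{} = 0
g(4) = mex{0} = 1
g(5) = mex{0} = 1
g(6) = mex{0} = 1
g(7) = mex{0} = 1
g(8) = mex{0,1} = 2
So g(8) = 2.

2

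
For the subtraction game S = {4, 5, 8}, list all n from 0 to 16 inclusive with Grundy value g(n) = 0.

Grundy values for subtraction set {4, 5, 8}:
k:     0  1  2  3  4  5  6  7  8  9 10 11 12 13 14 15 16
g(k):  0  0  0  0  1  1  1  1  2  2  2  2  0  0  0  0  1
The P-positions (g = 0) in 0..16 are 0, 1, 2, 3, 12, 13, 14, 15.

0, 1, 2, 3, 12, 13, 14, 15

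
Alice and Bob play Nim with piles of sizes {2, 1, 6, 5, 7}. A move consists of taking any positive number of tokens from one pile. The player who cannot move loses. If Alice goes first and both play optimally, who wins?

Compute the nim-sum pairwise:
2 ⊕ 1 = 3
3 ⊕ 6 = 5
5 ⊕ 5 = 0
0 ⊕ 7 = 7
The nim-sum is 7 ≠ 0, so this is an N-position: the player to move can win; Alice has a winning move.

Alice wins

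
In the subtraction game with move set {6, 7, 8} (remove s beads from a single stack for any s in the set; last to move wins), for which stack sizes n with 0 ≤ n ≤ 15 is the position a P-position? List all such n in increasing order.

0, 1, 2, 3, 4, 5, 14, 15

Grundy values for subtraction set {6, 7, 8}:
k:     0  1  2  3  4  5  6  7  8  9 10 11 12 13 14 15
g(k):  0  0  0  0  0  0  1  1  1  1  1  1  2  2  0  0
The P-positions (g = 0) in 0..15 are 0, 1, 2, 3, 4, 5, 14, 15.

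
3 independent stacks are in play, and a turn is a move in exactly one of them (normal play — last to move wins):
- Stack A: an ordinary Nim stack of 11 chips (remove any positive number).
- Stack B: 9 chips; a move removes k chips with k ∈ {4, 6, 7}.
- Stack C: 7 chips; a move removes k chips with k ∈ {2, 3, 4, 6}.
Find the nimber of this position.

10

Stack A is a plain Nim stack of size 11, so its Grundy value is 11.
For stack B, compute g(0), g(1), … with moves {4, 6, 7}:
g(0) = mex{} = 0
g(1) = mex{} = 0
g(2) = mex{} = 0
g(3) = mex{} = 0
g(4) = mex{0} = 1
g(5) = mex{0} = 1
g(6) = mex{0} = 1
g(7) = mex{0} = 1
g(8) = mex{0,1} = 2
g(9) = mex{0,1} = 2
So g(9) = 2.
For stack C, compute g(0), g(1), … with moves {2, 3, 4, 6}:
g(0) = mex{} = 0
g(1) = mex{} = 0
g(2) = mex{0} = 1
g(3) = mex{0} = 1
g(4) = mex{0,1} = 2
g(5) = mex{0,1} = 2
g(6) = mex{0,1,2} = 3
g(7) = mex{0,1,2} = 3
So g(7) = 3.
By the Sprague-Grundy theorem, the Grundy value of a sum of independent games is the XOR of the component values.
Combined value = 11 ⊕ 2 ⊕ 3 = 10.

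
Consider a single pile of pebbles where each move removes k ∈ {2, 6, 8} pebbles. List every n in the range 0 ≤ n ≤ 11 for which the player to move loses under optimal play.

Build the Grundy sequence with g(k) = mex{g(k−s) : s ∈ {2, 6, 8}, s ≤ k}:
k:     0  1  2  3  4  5  6  7  8  9 10 11
g(k):  0  0  1  1  0  0  1  1  2  2  3  3
The P-positions (g = 0) in 0..11 are 0, 1, 4, 5.

0, 1, 4, 5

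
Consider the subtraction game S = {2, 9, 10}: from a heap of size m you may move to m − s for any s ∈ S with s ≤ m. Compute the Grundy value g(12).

Compute g(0), g(1), … for moves {2, 9, 10}:
k:     0  1  2  3  4  5  6  7  8  9 10 11 12
g(k):  0  0  1  1  0  0  1  1  0  2  1  3  0
So g(12) = 0.

0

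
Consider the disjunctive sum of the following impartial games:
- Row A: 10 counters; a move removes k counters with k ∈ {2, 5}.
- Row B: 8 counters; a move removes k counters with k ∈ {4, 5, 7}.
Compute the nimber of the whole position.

3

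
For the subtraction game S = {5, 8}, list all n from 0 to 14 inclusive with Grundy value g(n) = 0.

Build the Grundy sequence with g(k) = mex{g(k−s) : s ∈ {5, 8}, s ≤ k}:
k:     0  1  2  3  4  5  6  7  8  9 10 11 12 13 14
g(k):  0  0  0  0  0  1  1  1  1  1  2  2  2  0  0
The P-positions (g = 0) in 0..14 are 0, 1, 2, 3, 4, 13, 14.

0, 1, 2, 3, 4, 13, 14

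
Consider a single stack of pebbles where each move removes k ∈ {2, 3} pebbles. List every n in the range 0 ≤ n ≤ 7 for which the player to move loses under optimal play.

Grundy values for subtraction set {2, 3}:
g(0) = mex{} = 0
g(1) = mex{} = 0
g(2) = mex{0} = 1
g(3) = mex{0} = 1
g(4) = mex{0,1} = 2
g(5) = mex{1} = 0
g(6) = mex{1,2} = 0
g(7) = mex{0,2} = 1
The P-positions (g = 0) in 0..7 are 0, 1, 5, 6.

0, 1, 5, 6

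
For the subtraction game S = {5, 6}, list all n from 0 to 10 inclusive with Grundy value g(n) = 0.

0, 1, 2, 3, 4

Grundy values for subtraction set {5, 6}:
k:     0  1  2  3  4  5  6  7  8  9 10
g(k):  0  0  0  0  0  1  1  1  1  1  2
The P-positions (g = 0) in 0..10 are 0, 1, 2, 3, 4.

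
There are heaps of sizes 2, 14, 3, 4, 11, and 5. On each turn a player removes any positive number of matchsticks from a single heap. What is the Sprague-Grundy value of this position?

5

In binary:
  0010  (2)
  1110  (14)
  0011  (3)
  0100  (4)
  1011  (11)
  0101  (5)
  ----
  0101  (5)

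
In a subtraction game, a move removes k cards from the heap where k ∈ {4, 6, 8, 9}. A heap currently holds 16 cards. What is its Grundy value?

0

Grundy values for subtraction set {4, 6, 8, 9}:
k:     0  1  2  3  4  5  6  7  8  9 10 11 12 13 14 15 16
g(k):  0  0  0  0  1  1  1  1  2  2  2  2  3  0  0  0  0
So g(16) = 0.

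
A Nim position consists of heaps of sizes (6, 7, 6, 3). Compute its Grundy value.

4

Compute the nim-sum pairwise:
6 ⊕ 7 = 1
1 ⊕ 6 = 7
7 ⊕ 3 = 4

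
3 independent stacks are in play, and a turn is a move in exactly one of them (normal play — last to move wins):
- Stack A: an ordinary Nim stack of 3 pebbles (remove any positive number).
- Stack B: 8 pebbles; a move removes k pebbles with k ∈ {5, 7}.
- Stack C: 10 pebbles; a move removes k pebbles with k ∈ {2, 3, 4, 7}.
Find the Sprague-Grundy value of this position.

0

Stack A is a plain Nim stack of size 3, so its Grundy value is 3.
For stack B, compute g(0), g(1), … with moves {5, 7}:
g(0) = mex{} = 0
g(1) = mex{} = 0
g(2) = mex{} = 0
g(3) = mex{} = 0
g(4) = mex{} = 0
g(5) = mex{0} = 1
g(6) = mex{0} = 1
g(7) = mex{0} = 1
g(8) = mex{0} = 1
So g(8) = 1.
For stack C, compute g(0), g(1), … with moves {2, 3, 4, 7}:
g(0) = mex{} = 0
g(1) = mex{} = 0
g(2) = mex{0} = 1
g(3) = mex{0} = 1
g(4) = mex{0,1} = 2
g(5) = mex{0,1} = 2
g(6) = mex{1,2} = 0
g(7) = mex{0,1,2} = 3
g(8) = mex{0,2} = 1
g(9) = mex{0,1,2,3} = 4
g(10) = mex{0,1,3} = 2
So g(10) = 2.
The value of a disjunctive sum is the nim-sum of the parts.
Combined value = 3 XOR 1 XOR 2 = 0.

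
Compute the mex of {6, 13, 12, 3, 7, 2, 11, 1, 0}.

The values 0, 1, 2, 3 are all present; 4 is the first non-negative integer missing from the set.

4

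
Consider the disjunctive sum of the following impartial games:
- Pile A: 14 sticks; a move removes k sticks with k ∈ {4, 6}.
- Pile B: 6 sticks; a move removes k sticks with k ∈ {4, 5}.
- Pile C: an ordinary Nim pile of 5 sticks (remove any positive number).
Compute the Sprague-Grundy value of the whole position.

5

Grundy values for pile A (subtraction set {4, 6}):
k:     0  1  2  3  4  5  6  7  8  9 10 11 12 13 14
g(k):  0  0  0  0  1  1  1  1  2  2  0  0  0  0  1
So g(14) = 1.
For pile B, compute g(0), g(1), … with moves {4, 5}:
k:     0  1  2  3  4  5  6
g(k):  0  0  0  0  1  1  1
So g(6) = 1.
Pile C is a plain Nim pile of size 5, so its Grundy value is 5.
The value of a disjunctive sum is the nim-sum of the parts.
Combined value = 1 XOR 1 XOR 5 = 5.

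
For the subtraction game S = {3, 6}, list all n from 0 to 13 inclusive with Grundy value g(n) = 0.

0, 1, 2, 9, 10, 11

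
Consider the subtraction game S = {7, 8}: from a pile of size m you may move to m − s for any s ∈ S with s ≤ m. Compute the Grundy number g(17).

0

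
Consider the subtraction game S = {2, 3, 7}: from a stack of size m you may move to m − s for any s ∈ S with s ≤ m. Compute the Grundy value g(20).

Compute g(0), g(1), … for moves {2, 3, 7}:
k:     0  1  2  3  4  5  6  7  8  9 10 11 12 13 14 15 16 17 18 19 20
g(k):  0  0  1  1  2  0  0  1  1  2  0  0  1  1  2  0  0  1  1  2  0
So g(20) = 0.

0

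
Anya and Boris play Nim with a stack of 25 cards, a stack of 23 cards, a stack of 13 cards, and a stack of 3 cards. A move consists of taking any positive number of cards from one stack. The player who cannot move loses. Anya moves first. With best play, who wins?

Boris wins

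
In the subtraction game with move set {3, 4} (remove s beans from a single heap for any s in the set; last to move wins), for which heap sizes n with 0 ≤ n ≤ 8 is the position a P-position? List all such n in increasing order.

Build the Grundy sequence with g(k) = mex{g(k−s) : s ∈ {3, 4}, s ≤ k}:
g(0) = mex{} = 0
g(1) = mex{} = 0
g(2) = mex{} = 0
g(3) = mex{0} = 1
g(4) = mex{0} = 1
g(5) = mex{0} = 1
g(6) = mex{0,1} = 2
g(7) = mex{1} = 0
g(8) = mex{1} = 0
The P-positions (g = 0) in 0..8 are 0, 1, 2, 7, 8.

0, 1, 2, 7, 8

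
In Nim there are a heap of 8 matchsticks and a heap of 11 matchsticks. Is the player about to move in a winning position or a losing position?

Winning position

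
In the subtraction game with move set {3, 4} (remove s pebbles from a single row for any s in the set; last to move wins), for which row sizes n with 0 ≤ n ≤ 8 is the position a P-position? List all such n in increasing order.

Grundy values for subtraction set {3, 4}:
g(0) = mex{} = 0
g(1) = mex{} = 0
g(2) = mex{} = 0
g(3) = mex{0} = 1
g(4) = mex{0} = 1
g(5) = mex{0} = 1
g(6) = mex{0,1} = 2
g(7) = mex{1} = 0
g(8) = mex{1} = 0
The P-positions (g = 0) in 0..8 are 0, 1, 2, 7, 8.

0, 1, 2, 7, 8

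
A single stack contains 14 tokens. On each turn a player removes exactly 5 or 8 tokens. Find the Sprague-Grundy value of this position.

0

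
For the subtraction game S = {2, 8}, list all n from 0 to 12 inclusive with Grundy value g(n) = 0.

0, 1, 4, 5, 10, 11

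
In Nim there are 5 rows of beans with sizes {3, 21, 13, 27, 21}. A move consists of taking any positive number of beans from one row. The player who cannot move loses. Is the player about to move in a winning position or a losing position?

Winning position

Nim-sum: 3 ^ 21 ^ 13 ^ 27 ^ 21 = 21.
The nim-sum is 21 ≠ 0, so this is an N-position: the player to move can win.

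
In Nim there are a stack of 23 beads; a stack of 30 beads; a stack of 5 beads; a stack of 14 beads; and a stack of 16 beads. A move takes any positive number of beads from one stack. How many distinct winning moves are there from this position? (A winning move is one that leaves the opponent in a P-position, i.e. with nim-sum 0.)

3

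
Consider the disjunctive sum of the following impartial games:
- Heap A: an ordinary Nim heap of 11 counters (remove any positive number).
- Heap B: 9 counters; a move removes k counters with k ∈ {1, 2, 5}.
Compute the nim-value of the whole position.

11

Heap A is a plain Nim heap of size 11, so its Grundy value is 11.
For heap B, compute g(0), g(1), … with moves {1, 2, 5}:
g(0) = mex{} = 0
g(1) = mex{0} = 1
g(2) = mex{0,1} = 2
g(3) = mex{1,2} = 0
g(4) = mex{0,2} = 1
g(5) = mex{0,1} = 2
g(6) = mex{1,2} = 0
g(7) = mex{0,2} = 1
g(8) = mex{0,1} = 2
g(9) = mex{1,2} = 0
So g(9) = 0.
The value of a disjunctive sum is the nim-sum of the parts.
Combined value = 11 XOR 0 = 11.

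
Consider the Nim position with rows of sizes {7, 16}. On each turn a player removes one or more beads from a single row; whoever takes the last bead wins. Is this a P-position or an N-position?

N-position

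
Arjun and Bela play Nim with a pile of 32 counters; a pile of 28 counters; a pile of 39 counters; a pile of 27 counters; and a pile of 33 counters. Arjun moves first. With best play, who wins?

Arjun wins

Write each in binary and XOR column by column:
  100000  (32)
  011100  (28)
  100111  (39)
  011011  (27)
  100001  (33)
  ------
  100001  (33)
The nim-sum is 33 ≠ 0, so this is an N-position: the player to move can win; Arjun has a winning move.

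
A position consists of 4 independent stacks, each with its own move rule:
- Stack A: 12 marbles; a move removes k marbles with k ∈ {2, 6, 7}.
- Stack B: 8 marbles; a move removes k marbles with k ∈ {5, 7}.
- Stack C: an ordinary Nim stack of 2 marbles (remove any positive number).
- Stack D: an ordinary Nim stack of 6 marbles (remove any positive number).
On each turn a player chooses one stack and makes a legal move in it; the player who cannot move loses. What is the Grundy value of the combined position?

7

For stack A, compute g(0), g(1), … with moves {2, 6, 7}:
g(0) = mex{} = 0
g(1) = mex{} = 0
g(2) = mex{0} = 1
g(3) = mex{0} = 1
g(4) = mex{1} = 0
g(5) = mex{1} = 0
g(6) = mex{0} = 1
g(7) = mex{0} = 1
g(8) = mex{0,1} = 2
g(9) = mex{1} = 0
g(10) = mex{0,1,2} = 3
g(11) = mex{0} = 1
g(12) = mex{0,1,3} = 2
So g(12) = 2.
Build the Grundy sequence for stack B with g(k) = mex{g(k−s) : s ∈ {5, 7}, s ≤ k}:
k:     0  1  2  3  4  5  6  7  8
g(k):  0  0  0  0  0  1  1  1  1
So g(8) = 1.
Stack C is a plain Nim stack of size 2, so its Grundy value is 2.
Stack D is a plain Nim stack of size 6, so its Grundy value is 6.
The value of a disjunctive sum is the nim-sum of the parts.
Combined value = 2 ⊕ 1 ⊕ 2 ⊕ 6 = 7.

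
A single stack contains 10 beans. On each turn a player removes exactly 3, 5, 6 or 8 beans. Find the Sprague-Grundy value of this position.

Build the Grundy sequence with g(k) = mex{g(k−s) : s ∈ {3, 5, 6, 8}, s ≤ k}:
k:     0  1  2  3  4  5  6  7  8  9 10
g(k):  0  0  0  1  1  1  2  2  2  3  3
So g(10) = 3.

3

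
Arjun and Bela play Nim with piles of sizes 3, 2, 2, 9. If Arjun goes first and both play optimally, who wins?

Arjun wins

Write each in binary and XOR column by column:
  0011  (3)
  0010  (2)
  0010  (2)
  1001  (9)
  ----
  1010  (10)
The nim-sum is 10 ≠ 0, so this is an N-position: the player to move can win; Arjun has a winning move.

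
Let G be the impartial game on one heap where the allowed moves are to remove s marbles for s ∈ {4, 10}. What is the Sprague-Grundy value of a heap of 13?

1

Compute g(0), g(1), … for moves {4, 10}:
g(0) = mex{} = 0
g(1) = mex{} = 0
g(2) = mex{} = 0
g(3) = mex{} = 0
g(4) = mex{0} = 1
g(5) = mex{0} = 1
g(6) = mex{0} = 1
g(7) = mex{0} = 1
g(8) = mex{1} = 0
g(9) = mex{1} = 0
g(10) = mex{0,1} = 2
g(11) = mex{0,1} = 2
g(12) = mex{0} = 1
g(13) = mex{0} = 1
So g(13) = 1.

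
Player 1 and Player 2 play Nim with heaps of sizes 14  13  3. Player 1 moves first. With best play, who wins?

In binary:
  1110  (14)
  1101  (13)
  0011  (3)
  ----
  0000  (0)
The nim-sum is 0, so this is a P-position: the player to move is in a losing position under optimal play; Player 1 is about to move from it and so loses — Player 2 wins.

Player 2 wins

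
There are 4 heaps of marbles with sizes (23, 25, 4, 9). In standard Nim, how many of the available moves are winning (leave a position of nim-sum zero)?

1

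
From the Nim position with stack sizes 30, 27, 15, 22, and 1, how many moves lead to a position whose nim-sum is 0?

3

In binary:
  11110  (30)
  11011  (27)
  01111  (15)
  10110  (22)
  00001  (1)
  -----
  11101  (29)
The overall nim-sum is X = 29. A stack of size p has a winning move iff p XOR X < p (reduce it to p XOR X).
  30: 30 XOR 29 = 3 < 30 — winning move (to 3).
  27: 27 XOR 29 = 6 < 27 — winning move (to 6).
  15: 15 XOR 29 = 18 ≥ 15 — no move.
  22: 22 XOR 29 = 11 < 22 — winning move (to 11).
  1: 1 XOR 29 = 28 ≥ 1 — no move.
That gives 3 winning moves.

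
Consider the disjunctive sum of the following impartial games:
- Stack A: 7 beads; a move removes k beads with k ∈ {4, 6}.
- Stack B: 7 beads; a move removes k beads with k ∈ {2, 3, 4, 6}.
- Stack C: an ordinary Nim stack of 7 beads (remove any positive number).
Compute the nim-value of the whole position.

Build the Grundy sequence for stack A with g(k) = mex{g(k−s) : s ∈ {4, 6}, s ≤ k}:
g(0) = mex{} = 0
g(1) = mex{} = 0
g(2) = mex{} = 0
g(3) = mex{} = 0
g(4) = mex{0} = 1
g(5) = mex{0} = 1
g(6) = mex{0} = 1
g(7) = mex{0} = 1
So g(7) = 1.
Grundy values for stack B (subtraction set {2, 3, 4, 6}):
g(0) = mex{} = 0
g(1) = mex{} = 0
g(2) = mex{0} = 1
g(3) = mex{0} = 1
g(4) = mex{0,1} = 2
g(5) = mex{0,1} = 2
g(6) = mex{0,1,2} = 3
g(7) = mex{0,1,2} = 3
So g(7) = 3.
Stack C is a plain Nim stack of size 7, so its Grundy value is 7.
By the Sprague-Grundy theorem, the Grundy value of a sum of independent games is the XOR of the component values.
Combined value = 1 XOR 3 XOR 7 = 5.

5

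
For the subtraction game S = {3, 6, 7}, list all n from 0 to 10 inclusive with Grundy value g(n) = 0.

Grundy values for subtraction set {3, 6, 7}:
k:     0  1  2  3  4  5  6  7  8  9 10
g(k):  0  0  0  1  1  1  2  2  2  3  0
The P-positions (g = 0) in 0..10 are 0, 1, 2, 10.

0, 1, 2, 10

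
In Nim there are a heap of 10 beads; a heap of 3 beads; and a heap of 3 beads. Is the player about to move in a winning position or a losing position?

Winning position

Nim-sum: 10 ⊕ 3 ⊕ 3 = 10.
The nim-sum is 10 ≠ 0, so this is an N-position: the player to move can win.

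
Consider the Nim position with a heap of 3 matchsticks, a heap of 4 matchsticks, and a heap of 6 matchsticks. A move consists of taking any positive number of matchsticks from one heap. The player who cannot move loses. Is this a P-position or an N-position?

In binary:
  011  (3)
  100  (4)
  110  (6)
  ---
  001  (1)
The nim-sum is 1 ≠ 0, so this is an N-position: the player to move can win.

N-position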